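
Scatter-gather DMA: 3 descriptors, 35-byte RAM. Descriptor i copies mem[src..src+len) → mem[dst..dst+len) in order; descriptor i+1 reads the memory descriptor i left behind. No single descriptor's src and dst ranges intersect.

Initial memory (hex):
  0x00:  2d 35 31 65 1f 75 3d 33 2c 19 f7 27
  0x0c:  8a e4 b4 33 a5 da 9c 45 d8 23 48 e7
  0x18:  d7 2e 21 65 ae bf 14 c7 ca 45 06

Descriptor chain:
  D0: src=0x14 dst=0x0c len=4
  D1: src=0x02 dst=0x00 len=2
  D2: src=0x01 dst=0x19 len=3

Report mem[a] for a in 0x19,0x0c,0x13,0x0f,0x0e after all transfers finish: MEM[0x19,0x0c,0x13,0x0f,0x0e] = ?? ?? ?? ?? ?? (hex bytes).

MEM[0x19,0x0c,0x13,0x0f,0x0e] = 65 d8 45 e7 48

  after D0: wrote 4B at 0x0c = d82348e7
  after D1: wrote 2B at 0x00 = 3165
  after D2: wrote 3B at 0x19 = 653165
query mem[0x19]=0x65, mem[0x0c]=0xd8, mem[0x13]=0x45, mem[0x0f]=0xe7, mem[0x0e]=0x48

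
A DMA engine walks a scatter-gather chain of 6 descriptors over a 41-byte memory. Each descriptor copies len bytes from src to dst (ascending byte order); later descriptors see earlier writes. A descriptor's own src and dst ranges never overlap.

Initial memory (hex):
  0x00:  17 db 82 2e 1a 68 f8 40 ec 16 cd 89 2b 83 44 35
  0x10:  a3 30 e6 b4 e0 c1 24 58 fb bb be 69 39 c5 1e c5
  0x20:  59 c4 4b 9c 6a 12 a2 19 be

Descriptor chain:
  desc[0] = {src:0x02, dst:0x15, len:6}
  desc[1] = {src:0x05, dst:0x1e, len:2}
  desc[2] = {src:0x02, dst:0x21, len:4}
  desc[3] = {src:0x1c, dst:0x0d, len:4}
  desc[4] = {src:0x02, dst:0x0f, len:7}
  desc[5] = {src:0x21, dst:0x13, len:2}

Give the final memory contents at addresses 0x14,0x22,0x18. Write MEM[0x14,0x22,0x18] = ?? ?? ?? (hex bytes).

  after D0: wrote 6B at 0x15 = 822e1a68f840
  after D1: wrote 2B at 0x1e = 68f8
  after D2: wrote 4B at 0x21 = 822e1a68
  after D3: wrote 4B at 0x0d = 39c568f8
  after D4: wrote 7B at 0x0f = 822e1a68f840ec
  after D5: wrote 2B at 0x13 = 822e
query mem[0x14]=0x2e, mem[0x22]=0x2e, mem[0x18]=0x68

MEM[0x14,0x22,0x18] = 2e 2e 68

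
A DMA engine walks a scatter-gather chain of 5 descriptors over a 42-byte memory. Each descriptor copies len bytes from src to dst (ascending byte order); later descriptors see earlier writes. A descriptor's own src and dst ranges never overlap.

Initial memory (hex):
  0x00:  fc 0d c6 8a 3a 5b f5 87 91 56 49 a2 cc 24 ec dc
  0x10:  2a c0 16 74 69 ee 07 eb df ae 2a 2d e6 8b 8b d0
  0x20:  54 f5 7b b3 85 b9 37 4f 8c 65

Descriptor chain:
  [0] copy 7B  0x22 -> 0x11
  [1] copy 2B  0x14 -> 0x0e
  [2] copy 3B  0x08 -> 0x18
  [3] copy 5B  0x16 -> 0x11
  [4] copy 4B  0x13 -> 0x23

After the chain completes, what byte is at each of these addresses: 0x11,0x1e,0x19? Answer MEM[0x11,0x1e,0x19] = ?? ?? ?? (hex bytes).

MEM[0x11,0x1e,0x19] = 4f 8b 56

D0: mem[0x11..0x17] <- [7b b3 85 b9 37 4f 8c]
D1: mem[0x0e..0x0f] <- [b9 37]
D2: mem[0x18..0x1a] <- [91 56 49]
D3: mem[0x11..0x15] <- [4f 8c 91 56 49]
D4: mem[0x23..0x26] <- [91 56 49 4f]
query mem[0x11]=0x4f, mem[0x1e]=0x8b, mem[0x19]=0x56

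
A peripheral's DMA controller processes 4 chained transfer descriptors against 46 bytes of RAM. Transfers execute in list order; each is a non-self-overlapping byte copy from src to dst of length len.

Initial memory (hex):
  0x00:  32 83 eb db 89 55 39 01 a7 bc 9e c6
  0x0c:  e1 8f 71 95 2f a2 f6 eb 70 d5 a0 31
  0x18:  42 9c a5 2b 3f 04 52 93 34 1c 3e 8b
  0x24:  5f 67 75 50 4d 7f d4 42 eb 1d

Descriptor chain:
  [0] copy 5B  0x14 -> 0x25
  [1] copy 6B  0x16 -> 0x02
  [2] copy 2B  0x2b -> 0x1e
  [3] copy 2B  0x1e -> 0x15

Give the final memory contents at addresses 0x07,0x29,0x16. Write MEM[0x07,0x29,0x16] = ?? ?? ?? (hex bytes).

  after D0: wrote 5B at 0x25 = 70d5a03142
  after D1: wrote 6B at 0x02 = a031429ca52b
  after D2: wrote 2B at 0x1e = 42eb
  after D3: wrote 2B at 0x15 = 42eb
query mem[0x07]=0x2b, mem[0x29]=0x42, mem[0x16]=0xeb

MEM[0x07,0x29,0x16] = 2b 42 eb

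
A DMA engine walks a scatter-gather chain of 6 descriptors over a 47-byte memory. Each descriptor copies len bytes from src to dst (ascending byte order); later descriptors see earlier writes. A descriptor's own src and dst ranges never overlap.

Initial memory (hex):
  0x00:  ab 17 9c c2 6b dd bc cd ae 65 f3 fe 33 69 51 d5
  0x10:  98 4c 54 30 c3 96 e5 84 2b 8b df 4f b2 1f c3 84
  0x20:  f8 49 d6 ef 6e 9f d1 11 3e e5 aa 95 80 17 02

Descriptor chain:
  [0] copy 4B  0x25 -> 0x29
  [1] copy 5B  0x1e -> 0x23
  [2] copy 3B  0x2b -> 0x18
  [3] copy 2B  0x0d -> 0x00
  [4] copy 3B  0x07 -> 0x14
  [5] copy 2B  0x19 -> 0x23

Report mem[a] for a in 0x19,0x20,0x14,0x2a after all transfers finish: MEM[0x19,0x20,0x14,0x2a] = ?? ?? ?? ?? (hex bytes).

MEM[0x19,0x20,0x14,0x2a] = 3e f8 cd d1

[0] 0x25->0x29 len=4 : 9f d1 11 3e
[1] 0x1e->0x23 len=5 : c3 84 f8 49 d6
[2] 0x2b->0x18 len=3 : 11 3e 17
[3] 0x0d->0x00 len=2 : 69 51
[4] 0x07->0x14 len=3 : cd ae 65
[5] 0x19->0x23 len=2 : 3e 17
query mem[0x19]=0x3e, mem[0x20]=0xf8, mem[0x14]=0xcd, mem[0x2a]=0xd1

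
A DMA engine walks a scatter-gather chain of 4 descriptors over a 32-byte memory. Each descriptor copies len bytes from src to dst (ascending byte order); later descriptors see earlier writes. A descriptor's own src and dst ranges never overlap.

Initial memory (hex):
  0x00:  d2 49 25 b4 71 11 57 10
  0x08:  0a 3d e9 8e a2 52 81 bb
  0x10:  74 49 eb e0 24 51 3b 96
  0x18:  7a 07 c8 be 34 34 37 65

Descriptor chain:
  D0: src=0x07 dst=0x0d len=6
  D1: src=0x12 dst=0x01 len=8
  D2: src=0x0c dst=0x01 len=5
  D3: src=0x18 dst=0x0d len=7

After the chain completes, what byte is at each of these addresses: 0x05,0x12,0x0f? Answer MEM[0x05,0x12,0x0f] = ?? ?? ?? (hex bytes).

MEM[0x05,0x12,0x0f] = e9 34 c8

D0: mem[0x0d..0x12] <- [10 0a 3d e9 8e a2]
D1: mem[0x01..0x08] <- [a2 e0 24 51 3b 96 7a 07]
D2: mem[0x01..0x05] <- [a2 10 0a 3d e9]
D3: mem[0x0d..0x13] <- [7a 07 c8 be 34 34 37]
query mem[0x05]=0xe9, mem[0x12]=0x34, mem[0x0f]=0xc8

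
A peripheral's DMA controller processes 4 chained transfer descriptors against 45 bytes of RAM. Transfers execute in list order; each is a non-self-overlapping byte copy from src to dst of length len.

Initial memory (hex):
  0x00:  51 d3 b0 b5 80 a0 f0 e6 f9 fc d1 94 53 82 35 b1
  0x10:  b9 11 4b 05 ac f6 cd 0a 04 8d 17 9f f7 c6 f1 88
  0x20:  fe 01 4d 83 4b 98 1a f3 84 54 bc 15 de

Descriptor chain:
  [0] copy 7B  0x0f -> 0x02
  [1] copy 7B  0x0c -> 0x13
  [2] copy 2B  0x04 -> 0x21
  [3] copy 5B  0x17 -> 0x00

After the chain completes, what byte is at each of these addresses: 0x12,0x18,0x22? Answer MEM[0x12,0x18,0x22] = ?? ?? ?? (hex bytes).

MEM[0x12,0x18,0x22] = 4b 11 4b

  after D0: wrote 7B at 0x02 = b1b9114b05acf6
  after D1: wrote 7B at 0x13 = 538235b1b9114b
  after D2: wrote 2B at 0x21 = 114b
  after D3: wrote 5B at 0x00 = b9114b179f
query mem[0x12]=0x4b, mem[0x18]=0x11, mem[0x22]=0x4b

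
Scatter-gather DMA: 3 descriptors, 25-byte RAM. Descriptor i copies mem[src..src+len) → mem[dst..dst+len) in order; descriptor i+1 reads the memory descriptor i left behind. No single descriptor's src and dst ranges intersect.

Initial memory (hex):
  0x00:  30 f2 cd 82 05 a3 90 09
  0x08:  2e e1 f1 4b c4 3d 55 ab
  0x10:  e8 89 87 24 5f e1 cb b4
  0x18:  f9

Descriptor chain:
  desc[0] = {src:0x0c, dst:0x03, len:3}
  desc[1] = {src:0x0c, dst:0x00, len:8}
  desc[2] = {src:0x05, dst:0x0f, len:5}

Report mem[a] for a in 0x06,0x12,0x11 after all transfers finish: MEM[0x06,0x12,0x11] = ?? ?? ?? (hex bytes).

MEM[0x06,0x12,0x11] = 87 2e 24

D0: mem[0x03..0x05] <- [c4 3d 55]
D1: mem[0x00..0x07] <- [c4 3d 55 ab e8 89 87 24]
D2: mem[0x0f..0x13] <- [89 87 24 2e e1]
query mem[0x06]=0x87, mem[0x12]=0x2e, mem[0x11]=0x24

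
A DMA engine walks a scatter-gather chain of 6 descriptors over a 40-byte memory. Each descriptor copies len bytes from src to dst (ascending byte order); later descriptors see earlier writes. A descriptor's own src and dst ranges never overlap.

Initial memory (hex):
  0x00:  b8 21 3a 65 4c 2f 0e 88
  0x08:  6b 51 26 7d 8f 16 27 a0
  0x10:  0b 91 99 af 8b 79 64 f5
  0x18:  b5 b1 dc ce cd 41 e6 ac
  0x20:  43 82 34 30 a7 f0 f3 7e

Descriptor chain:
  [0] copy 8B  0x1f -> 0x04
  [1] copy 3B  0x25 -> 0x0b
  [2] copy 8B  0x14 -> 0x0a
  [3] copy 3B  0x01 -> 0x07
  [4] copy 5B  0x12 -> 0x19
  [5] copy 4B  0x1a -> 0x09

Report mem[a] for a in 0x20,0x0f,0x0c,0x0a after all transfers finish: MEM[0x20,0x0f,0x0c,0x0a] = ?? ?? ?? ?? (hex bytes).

#0 dst[0x04+8] := {0xac,0x43,0x82,0x34,0x30,0xa7,0xf0,0xf3}
#1 dst[0x0b+3] := {0xf0,0xf3,0x7e}
#2 dst[0x0a+8] := {0x8b,0x79,0x64,0xf5,0xb5,0xb1,0xdc,0xce}
#3 dst[0x07+3] := {0x21,0x3a,0x65}
#4 dst[0x19+5] := {0x99,0xaf,0x8b,0x79,0x64}
#5 dst[0x09+4] := {0xaf,0x8b,0x79,0x64}
query mem[0x20]=0x43, mem[0x0f]=0xb1, mem[0x0c]=0x64, mem[0x0a]=0x8b

MEM[0x20,0x0f,0x0c,0x0a] = 43 b1 64 8b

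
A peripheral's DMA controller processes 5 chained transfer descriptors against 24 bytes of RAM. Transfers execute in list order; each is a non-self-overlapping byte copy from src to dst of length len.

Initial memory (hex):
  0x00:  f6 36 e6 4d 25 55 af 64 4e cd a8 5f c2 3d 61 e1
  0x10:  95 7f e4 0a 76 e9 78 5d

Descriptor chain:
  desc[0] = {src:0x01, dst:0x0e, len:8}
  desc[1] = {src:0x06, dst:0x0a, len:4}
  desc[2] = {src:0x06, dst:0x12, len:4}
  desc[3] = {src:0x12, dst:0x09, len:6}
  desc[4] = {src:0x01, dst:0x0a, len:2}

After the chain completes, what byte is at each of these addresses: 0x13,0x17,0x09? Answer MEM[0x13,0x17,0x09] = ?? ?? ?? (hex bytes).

MEM[0x13,0x17,0x09] = 64 5d af

#0 dst[0x0e+8] := {0x36,0xe6,0x4d,0x25,0x55,0xaf,0x64,0x4e}
#1 dst[0x0a+4] := {0xaf,0x64,0x4e,0xcd}
#2 dst[0x12+4] := {0xaf,0x64,0x4e,0xcd}
#3 dst[0x09+6] := {0xaf,0x64,0x4e,0xcd,0x78,0x5d}
#4 dst[0x0a+2] := {0x36,0xe6}
query mem[0x13]=0x64, mem[0x17]=0x5d, mem[0x09]=0xaf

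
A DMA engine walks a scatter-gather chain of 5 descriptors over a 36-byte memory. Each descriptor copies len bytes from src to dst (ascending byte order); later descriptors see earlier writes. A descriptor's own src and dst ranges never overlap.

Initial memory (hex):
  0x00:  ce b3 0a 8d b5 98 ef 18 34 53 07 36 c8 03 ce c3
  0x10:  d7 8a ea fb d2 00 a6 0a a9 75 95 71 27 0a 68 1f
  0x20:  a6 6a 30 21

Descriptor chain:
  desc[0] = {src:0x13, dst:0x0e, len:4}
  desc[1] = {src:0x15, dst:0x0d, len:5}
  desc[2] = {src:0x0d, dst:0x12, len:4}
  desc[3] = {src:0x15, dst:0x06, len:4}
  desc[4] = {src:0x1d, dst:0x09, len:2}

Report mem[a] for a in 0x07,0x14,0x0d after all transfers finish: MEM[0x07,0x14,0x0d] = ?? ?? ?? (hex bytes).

D0: mem[0x0e..0x11] <- [fb d2 00 a6]
D1: mem[0x0d..0x11] <- [00 a6 0a a9 75]
D2: mem[0x12..0x15] <- [00 a6 0a a9]
D3: mem[0x06..0x09] <- [a9 a6 0a a9]
D4: mem[0x09..0x0a] <- [0a 68]
query mem[0x07]=0xa6, mem[0x14]=0x0a, mem[0x0d]=0x00

MEM[0x07,0x14,0x0d] = a6 0a 00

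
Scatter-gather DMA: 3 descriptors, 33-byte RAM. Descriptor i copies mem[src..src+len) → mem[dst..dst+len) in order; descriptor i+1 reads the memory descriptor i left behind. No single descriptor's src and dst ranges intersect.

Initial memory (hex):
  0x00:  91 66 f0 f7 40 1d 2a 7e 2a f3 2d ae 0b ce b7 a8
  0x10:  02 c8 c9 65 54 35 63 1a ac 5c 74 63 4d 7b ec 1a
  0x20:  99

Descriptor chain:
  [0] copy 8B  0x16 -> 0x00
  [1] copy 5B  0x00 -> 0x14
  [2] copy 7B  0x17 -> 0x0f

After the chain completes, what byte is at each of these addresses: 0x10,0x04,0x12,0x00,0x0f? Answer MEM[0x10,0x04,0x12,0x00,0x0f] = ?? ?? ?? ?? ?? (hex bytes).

MEM[0x10,0x04,0x12,0x00,0x0f] = 74 74 74 63 5c

  after D0: wrote 8B at 0x00 = 631aac5c74634d7b
  after D1: wrote 5B at 0x14 = 631aac5c74
  after D2: wrote 7B at 0x0f = 5c745c74634d7b
query mem[0x10]=0x74, mem[0x04]=0x74, mem[0x12]=0x74, mem[0x00]=0x63, mem[0x0f]=0x5c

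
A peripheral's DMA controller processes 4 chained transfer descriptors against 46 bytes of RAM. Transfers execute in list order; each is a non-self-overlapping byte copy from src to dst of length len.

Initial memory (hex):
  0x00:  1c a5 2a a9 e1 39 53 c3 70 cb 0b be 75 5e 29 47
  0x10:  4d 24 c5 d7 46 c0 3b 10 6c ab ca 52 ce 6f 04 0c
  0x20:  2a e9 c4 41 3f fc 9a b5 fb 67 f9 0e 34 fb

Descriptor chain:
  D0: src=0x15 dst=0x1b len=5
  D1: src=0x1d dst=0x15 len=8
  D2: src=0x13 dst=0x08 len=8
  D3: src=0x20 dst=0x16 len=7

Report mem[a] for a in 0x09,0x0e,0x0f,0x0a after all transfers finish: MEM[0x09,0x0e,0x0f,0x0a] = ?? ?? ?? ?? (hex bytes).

MEM[0x09,0x0e,0x0f,0x0a] = 46 e9 c4 10

[0] 0x15->0x1b len=5 : c0 3b 10 6c ab
[1] 0x1d->0x15 len=8 : 10 6c ab 2a e9 c4 41 3f
[2] 0x13->0x08 len=8 : d7 46 10 6c ab 2a e9 c4
[3] 0x20->0x16 len=7 : 2a e9 c4 41 3f fc 9a
query mem[0x09]=0x46, mem[0x0e]=0xe9, mem[0x0f]=0xc4, mem[0x0a]=0x10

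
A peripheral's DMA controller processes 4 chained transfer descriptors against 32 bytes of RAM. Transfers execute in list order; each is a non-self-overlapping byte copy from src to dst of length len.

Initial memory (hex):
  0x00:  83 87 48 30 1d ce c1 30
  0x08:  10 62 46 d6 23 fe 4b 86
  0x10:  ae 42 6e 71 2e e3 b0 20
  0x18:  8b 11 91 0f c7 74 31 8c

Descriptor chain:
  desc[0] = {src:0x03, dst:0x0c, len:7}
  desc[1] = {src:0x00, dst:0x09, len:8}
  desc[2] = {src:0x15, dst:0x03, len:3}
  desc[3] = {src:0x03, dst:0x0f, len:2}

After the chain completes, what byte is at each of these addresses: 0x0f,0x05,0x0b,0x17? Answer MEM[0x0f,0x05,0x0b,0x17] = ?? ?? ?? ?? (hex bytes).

MEM[0x0f,0x05,0x0b,0x17] = e3 20 48 20

[0] 0x03->0x0c len=7 : 30 1d ce c1 30 10 62
[1] 0x00->0x09 len=8 : 83 87 48 30 1d ce c1 30
[2] 0x15->0x03 len=3 : e3 b0 20
[3] 0x03->0x0f len=2 : e3 b0
query mem[0x0f]=0xe3, mem[0x05]=0x20, mem[0x0b]=0x48, mem[0x17]=0x20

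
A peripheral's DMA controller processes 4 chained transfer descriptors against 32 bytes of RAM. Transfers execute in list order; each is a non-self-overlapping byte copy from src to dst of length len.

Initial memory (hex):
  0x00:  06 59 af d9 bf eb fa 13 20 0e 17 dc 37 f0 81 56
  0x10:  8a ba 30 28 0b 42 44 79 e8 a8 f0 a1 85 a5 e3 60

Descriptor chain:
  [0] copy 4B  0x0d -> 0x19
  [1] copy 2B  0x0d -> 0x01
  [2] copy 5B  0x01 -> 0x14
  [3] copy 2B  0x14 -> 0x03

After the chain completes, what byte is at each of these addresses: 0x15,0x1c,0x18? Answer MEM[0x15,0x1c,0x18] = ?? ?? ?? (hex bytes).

MEM[0x15,0x1c,0x18] = 81 8a eb

[0] 0x0d->0x19 len=4 : f0 81 56 8a
[1] 0x0d->0x01 len=2 : f0 81
[2] 0x01->0x14 len=5 : f0 81 d9 bf eb
[3] 0x14->0x03 len=2 : f0 81
query mem[0x15]=0x81, mem[0x1c]=0x8a, mem[0x18]=0xeb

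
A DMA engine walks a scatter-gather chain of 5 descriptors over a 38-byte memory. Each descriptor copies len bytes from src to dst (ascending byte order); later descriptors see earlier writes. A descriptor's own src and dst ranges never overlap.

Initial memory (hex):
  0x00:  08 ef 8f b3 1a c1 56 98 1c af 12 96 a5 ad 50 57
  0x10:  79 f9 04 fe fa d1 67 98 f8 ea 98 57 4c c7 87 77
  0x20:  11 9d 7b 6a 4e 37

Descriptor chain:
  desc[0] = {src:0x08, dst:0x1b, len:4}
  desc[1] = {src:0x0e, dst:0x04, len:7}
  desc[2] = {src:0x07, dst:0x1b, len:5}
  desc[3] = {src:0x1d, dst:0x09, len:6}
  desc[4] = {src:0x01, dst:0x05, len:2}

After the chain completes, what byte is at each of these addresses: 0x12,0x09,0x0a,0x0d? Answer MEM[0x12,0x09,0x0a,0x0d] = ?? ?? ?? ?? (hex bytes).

[0] 0x08->0x1b len=4 : 1c af 12 96
[1] 0x0e->0x04 len=7 : 50 57 79 f9 04 fe fa
[2] 0x07->0x1b len=5 : f9 04 fe fa 96
[3] 0x1d->0x09 len=6 : fe fa 96 11 9d 7b
[4] 0x01->0x05 len=2 : ef 8f
query mem[0x12]=0x04, mem[0x09]=0xfe, mem[0x0a]=0xfa, mem[0x0d]=0x9d

MEM[0x12,0x09,0x0a,0x0d] = 04 fe fa 9d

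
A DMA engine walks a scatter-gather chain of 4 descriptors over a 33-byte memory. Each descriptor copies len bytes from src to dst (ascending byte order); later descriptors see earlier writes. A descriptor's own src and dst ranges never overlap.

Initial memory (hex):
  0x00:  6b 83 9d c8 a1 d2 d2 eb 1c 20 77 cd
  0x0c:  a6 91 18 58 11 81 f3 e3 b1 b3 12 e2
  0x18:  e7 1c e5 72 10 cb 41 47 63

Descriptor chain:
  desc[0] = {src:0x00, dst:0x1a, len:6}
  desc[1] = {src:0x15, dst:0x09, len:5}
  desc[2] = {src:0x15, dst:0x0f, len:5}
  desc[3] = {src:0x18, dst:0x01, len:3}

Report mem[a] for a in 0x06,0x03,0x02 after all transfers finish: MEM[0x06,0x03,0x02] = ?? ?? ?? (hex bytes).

D0: mem[0x1a..0x1f] <- [6b 83 9d c8 a1 d2]
D1: mem[0x09..0x0d] <- [b3 12 e2 e7 1c]
D2: mem[0x0f..0x13] <- [b3 12 e2 e7 1c]
D3: mem[0x01..0x03] <- [e7 1c 6b]
query mem[0x06]=0xd2, mem[0x03]=0x6b, mem[0x02]=0x1c

MEM[0x06,0x03,0x02] = d2 6b 1c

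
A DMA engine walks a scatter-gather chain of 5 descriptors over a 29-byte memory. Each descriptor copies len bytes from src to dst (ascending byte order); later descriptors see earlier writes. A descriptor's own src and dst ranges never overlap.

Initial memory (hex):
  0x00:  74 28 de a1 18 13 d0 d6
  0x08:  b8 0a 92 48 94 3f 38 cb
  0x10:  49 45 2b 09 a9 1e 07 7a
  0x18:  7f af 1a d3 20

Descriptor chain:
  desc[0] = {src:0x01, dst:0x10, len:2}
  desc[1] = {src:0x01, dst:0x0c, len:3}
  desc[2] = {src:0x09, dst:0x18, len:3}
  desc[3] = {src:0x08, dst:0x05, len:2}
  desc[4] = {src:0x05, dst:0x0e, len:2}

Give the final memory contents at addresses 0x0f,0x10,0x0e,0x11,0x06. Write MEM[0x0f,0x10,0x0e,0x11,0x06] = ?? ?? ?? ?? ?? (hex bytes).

D0: mem[0x10..0x11] <- [28 de]
D1: mem[0x0c..0x0e] <- [28 de a1]
D2: mem[0x18..0x1a] <- [0a 92 48]
D3: mem[0x05..0x06] <- [b8 0a]
D4: mem[0x0e..0x0f] <- [b8 0a]
query mem[0x0f]=0x0a, mem[0x10]=0x28, mem[0x0e]=0xb8, mem[0x11]=0xde, mem[0x06]=0x0a

MEM[0x0f,0x10,0x0e,0x11,0x06] = 0a 28 b8 de 0a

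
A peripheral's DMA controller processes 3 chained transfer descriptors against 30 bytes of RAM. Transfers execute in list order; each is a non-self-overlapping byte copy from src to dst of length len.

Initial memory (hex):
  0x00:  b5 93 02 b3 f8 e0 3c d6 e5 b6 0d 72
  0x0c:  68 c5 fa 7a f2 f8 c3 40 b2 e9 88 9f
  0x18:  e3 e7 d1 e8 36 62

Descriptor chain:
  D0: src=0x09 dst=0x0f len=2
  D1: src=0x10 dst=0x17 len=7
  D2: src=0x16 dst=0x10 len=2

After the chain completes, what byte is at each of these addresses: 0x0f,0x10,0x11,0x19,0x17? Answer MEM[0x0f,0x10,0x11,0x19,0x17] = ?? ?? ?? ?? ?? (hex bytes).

MEM[0x0f,0x10,0x11,0x19,0x17] = b6 88 0d c3 0d

#0 dst[0x0f+2] := {0xb6,0x0d}
#1 dst[0x17+7] := {0x0d,0xf8,0xc3,0x40,0xb2,0xe9,0x88}
#2 dst[0x10+2] := {0x88,0x0d}
query mem[0x0f]=0xb6, mem[0x10]=0x88, mem[0x11]=0x0d, mem[0x19]=0xc3, mem[0x17]=0x0d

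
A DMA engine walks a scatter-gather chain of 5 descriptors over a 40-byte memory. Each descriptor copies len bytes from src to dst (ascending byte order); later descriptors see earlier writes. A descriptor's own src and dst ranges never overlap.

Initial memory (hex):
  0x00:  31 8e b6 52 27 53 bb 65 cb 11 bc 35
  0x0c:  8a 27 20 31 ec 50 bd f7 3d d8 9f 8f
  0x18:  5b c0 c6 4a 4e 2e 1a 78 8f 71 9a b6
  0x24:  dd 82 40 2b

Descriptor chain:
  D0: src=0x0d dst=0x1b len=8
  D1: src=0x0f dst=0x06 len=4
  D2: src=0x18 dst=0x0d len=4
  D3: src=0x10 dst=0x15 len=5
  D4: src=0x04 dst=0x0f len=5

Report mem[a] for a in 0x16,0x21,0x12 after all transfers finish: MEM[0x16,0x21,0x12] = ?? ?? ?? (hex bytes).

MEM[0x16,0x21,0x12] = 50 f7 ec

[0] 0x0d->0x1b len=8 : 27 20 31 ec 50 bd f7 3d
[1] 0x0f->0x06 len=4 : 31 ec 50 bd
[2] 0x18->0x0d len=4 : 5b c0 c6 27
[3] 0x10->0x15 len=5 : 27 50 bd f7 3d
[4] 0x04->0x0f len=5 : 27 53 31 ec 50
query mem[0x16]=0x50, mem[0x21]=0xf7, mem[0x12]=0xec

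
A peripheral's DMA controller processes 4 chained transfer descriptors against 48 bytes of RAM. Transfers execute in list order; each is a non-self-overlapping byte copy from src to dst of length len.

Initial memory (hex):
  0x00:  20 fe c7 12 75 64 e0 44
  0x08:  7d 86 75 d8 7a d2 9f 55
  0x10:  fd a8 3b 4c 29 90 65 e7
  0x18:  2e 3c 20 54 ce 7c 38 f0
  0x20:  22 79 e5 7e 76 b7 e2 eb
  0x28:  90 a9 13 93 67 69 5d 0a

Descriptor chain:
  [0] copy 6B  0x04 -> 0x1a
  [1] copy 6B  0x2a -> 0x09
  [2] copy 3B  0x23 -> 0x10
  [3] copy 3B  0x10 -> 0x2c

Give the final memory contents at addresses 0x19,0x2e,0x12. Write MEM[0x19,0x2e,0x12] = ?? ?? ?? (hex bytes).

#0 dst[0x1a+6] := {0x75,0x64,0xe0,0x44,0x7d,0x86}
#1 dst[0x09+6] := {0x13,0x93,0x67,0x69,0x5d,0x0a}
#2 dst[0x10+3] := {0x7e,0x76,0xb7}
#3 dst[0x2c+3] := {0x7e,0x76,0xb7}
query mem[0x19]=0x3c, mem[0x2e]=0xb7, mem[0x12]=0xb7

MEM[0x19,0x2e,0x12] = 3c b7 b7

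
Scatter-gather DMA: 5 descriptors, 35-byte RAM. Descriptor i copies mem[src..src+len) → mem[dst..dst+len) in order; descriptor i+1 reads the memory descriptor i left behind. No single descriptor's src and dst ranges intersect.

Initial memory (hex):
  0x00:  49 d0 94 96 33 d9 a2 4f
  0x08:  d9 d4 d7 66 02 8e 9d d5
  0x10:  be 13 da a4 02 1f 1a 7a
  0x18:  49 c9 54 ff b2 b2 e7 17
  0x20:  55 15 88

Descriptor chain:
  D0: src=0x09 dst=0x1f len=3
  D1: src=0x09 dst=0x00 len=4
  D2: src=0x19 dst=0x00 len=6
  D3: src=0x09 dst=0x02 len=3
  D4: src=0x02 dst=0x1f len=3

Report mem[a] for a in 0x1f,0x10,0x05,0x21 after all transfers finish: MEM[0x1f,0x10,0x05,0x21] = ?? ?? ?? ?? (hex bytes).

D0: mem[0x1f..0x21] <- [d4 d7 66]
D1: mem[0x00..0x03] <- [d4 d7 66 02]
D2: mem[0x00..0x05] <- [c9 54 ff b2 b2 e7]
D3: mem[0x02..0x04] <- [d4 d7 66]
D4: mem[0x1f..0x21] <- [d4 d7 66]
query mem[0x1f]=0xd4, mem[0x10]=0xbe, mem[0x05]=0xe7, mem[0x21]=0x66

MEM[0x1f,0x10,0x05,0x21] = d4 be e7 66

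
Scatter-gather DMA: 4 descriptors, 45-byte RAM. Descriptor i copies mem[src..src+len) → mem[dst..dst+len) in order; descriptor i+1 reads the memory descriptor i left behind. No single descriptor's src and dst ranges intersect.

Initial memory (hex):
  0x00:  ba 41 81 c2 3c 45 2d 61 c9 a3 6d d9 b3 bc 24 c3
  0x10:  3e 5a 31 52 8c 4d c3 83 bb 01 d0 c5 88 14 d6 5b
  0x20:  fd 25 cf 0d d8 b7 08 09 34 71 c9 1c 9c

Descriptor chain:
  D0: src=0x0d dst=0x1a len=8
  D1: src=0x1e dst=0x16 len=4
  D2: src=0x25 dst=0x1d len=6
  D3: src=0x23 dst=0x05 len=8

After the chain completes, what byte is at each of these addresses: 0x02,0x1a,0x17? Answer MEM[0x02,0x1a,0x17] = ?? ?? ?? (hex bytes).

D0: mem[0x1a..0x21] <- [bc 24 c3 3e 5a 31 52 8c]
D1: mem[0x16..0x19] <- [5a 31 52 8c]
D2: mem[0x1d..0x22] <- [b7 08 09 34 71 c9]
D3: mem[0x05..0x0c] <- [0d d8 b7 08 09 34 71 c9]
query mem[0x02]=0x81, mem[0x1a]=0xbc, mem[0x17]=0x31

MEM[0x02,0x1a,0x17] = 81 bc 31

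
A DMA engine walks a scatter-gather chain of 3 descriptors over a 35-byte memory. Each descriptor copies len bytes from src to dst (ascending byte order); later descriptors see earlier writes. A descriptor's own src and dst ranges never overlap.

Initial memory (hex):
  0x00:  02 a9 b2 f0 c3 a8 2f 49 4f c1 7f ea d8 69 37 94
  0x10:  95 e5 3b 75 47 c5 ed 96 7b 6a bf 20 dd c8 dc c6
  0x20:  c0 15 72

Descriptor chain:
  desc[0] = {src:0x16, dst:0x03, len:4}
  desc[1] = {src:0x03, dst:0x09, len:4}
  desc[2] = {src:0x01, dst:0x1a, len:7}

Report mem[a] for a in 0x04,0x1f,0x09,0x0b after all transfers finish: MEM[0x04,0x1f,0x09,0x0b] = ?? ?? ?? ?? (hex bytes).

MEM[0x04,0x1f,0x09,0x0b] = 96 6a ed 7b

  after D0: wrote 4B at 0x03 = ed967b6a
  after D1: wrote 4B at 0x09 = ed967b6a
  after D2: wrote 7B at 0x1a = a9b2ed967b6a49
query mem[0x04]=0x96, mem[0x1f]=0x6a, mem[0x09]=0xed, mem[0x0b]=0x7b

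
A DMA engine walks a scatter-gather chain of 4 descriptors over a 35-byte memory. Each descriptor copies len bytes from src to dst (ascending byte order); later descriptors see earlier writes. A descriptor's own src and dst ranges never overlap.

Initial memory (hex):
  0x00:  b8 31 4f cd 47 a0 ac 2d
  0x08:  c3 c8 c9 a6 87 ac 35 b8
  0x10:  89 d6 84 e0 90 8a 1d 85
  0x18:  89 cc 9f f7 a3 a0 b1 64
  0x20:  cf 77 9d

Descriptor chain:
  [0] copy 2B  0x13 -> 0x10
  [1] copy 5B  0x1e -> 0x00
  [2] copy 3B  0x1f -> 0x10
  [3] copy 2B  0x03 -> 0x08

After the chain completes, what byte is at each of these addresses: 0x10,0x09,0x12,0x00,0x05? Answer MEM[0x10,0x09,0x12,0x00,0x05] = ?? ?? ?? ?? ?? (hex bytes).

[0] 0x13->0x10 len=2 : e0 90
[1] 0x1e->0x00 len=5 : b1 64 cf 77 9d
[2] 0x1f->0x10 len=3 : 64 cf 77
[3] 0x03->0x08 len=2 : 77 9d
query mem[0x10]=0x64, mem[0x09]=0x9d, mem[0x12]=0x77, mem[0x00]=0xb1, mem[0x05]=0xa0

MEM[0x10,0x09,0x12,0x00,0x05] = 64 9d 77 b1 a0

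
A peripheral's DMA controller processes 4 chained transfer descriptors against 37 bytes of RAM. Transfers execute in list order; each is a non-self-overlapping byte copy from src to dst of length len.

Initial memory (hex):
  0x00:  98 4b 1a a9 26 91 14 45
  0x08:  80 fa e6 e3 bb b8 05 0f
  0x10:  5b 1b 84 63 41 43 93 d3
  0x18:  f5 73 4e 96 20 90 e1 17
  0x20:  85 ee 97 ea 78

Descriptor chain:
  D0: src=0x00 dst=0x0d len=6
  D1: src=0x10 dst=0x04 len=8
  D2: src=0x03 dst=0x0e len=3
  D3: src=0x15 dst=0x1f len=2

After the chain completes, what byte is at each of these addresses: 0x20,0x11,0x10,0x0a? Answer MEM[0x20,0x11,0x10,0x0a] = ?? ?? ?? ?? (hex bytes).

D0: mem[0x0d..0x12] <- [98 4b 1a a9 26 91]
D1: mem[0x04..0x0b] <- [a9 26 91 63 41 43 93 d3]
D2: mem[0x0e..0x10] <- [a9 a9 26]
D3: mem[0x1f..0x20] <- [43 93]
query mem[0x20]=0x93, mem[0x11]=0x26, mem[0x10]=0x26, mem[0x0a]=0x93

MEM[0x20,0x11,0x10,0x0a] = 93 26 26 93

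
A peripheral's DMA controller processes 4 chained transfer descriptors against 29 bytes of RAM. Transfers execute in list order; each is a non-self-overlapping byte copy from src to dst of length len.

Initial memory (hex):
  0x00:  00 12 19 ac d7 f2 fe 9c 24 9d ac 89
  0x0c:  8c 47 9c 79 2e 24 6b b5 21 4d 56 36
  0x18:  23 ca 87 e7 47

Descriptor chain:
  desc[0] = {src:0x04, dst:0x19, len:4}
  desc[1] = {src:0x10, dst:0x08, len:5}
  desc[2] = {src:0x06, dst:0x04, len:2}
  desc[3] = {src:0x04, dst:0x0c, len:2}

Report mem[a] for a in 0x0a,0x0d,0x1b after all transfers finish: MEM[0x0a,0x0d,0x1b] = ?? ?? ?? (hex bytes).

MEM[0x0a,0x0d,0x1b] = 6b 9c fe

  after D0: wrote 4B at 0x19 = d7f2fe9c
  after D1: wrote 5B at 0x08 = 2e246bb521
  after D2: wrote 2B at 0x04 = fe9c
  after D3: wrote 2B at 0x0c = fe9c
query mem[0x0a]=0x6b, mem[0x0d]=0x9c, mem[0x1b]=0xfe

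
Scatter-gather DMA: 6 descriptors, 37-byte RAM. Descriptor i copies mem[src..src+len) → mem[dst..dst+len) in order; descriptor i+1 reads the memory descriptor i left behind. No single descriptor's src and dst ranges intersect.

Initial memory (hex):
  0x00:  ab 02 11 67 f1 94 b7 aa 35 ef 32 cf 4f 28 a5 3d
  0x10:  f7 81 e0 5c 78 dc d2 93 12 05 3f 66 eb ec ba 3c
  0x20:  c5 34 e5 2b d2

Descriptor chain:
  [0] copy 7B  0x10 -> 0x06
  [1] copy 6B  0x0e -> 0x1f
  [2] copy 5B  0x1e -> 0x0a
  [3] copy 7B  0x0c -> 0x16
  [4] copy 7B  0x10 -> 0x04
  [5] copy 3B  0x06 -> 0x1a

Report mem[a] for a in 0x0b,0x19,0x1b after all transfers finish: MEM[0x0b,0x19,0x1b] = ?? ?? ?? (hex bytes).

MEM[0x0b,0x19,0x1b] = a5 3d 5c

#0 dst[0x06+7] := {0xf7,0x81,0xe0,0x5c,0x78,0xdc,0xd2}
#1 dst[0x1f+6] := {0xa5,0x3d,0xf7,0x81,0xe0,0x5c}
#2 dst[0x0a+5] := {0xba,0xa5,0x3d,0xf7,0x81}
#3 dst[0x16+7] := {0x3d,0xf7,0x81,0x3d,0xf7,0x81,0xe0}
#4 dst[0x04+7] := {0xf7,0x81,0xe0,0x5c,0x78,0xdc,0x3d}
#5 dst[0x1a+3] := {0xe0,0x5c,0x78}
query mem[0x0b]=0xa5, mem[0x19]=0x3d, mem[0x1b]=0x5c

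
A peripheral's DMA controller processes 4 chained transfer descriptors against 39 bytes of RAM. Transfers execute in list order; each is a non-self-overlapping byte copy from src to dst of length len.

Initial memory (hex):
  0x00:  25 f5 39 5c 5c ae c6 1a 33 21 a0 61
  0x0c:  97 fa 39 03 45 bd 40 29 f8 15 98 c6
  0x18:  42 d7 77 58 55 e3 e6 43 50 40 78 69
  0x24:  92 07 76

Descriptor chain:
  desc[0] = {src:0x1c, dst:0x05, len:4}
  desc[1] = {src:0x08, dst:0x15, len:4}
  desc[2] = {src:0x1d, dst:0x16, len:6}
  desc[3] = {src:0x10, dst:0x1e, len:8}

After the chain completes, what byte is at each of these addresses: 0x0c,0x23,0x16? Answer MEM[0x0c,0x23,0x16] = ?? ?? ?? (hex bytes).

  after D0: wrote 4B at 0x05 = 55e3e643
  after D1: wrote 4B at 0x15 = 4321a061
  after D2: wrote 6B at 0x16 = e3e643504078
  after D3: wrote 8B at 0x1e = 45bd4029f843e3e6
query mem[0x0c]=0x97, mem[0x23]=0x43, mem[0x16]=0xe3

MEM[0x0c,0x23,0x16] = 97 43 e3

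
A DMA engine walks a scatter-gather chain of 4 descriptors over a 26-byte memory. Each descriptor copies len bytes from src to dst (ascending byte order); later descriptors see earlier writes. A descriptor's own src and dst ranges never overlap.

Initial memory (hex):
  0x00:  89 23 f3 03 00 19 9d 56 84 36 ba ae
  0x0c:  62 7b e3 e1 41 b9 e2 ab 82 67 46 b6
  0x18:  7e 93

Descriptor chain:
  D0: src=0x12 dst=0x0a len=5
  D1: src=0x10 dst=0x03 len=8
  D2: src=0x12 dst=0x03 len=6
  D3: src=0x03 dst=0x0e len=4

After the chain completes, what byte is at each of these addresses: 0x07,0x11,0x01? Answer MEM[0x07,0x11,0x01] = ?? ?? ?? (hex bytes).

  after D0: wrote 5B at 0x0a = e2ab826746
  after D1: wrote 8B at 0x03 = 41b9e2ab826746b6
  after D2: wrote 6B at 0x03 = e2ab826746b6
  after D3: wrote 4B at 0x0e = e2ab8267
query mem[0x07]=0x46, mem[0x11]=0x67, mem[0x01]=0x23

MEM[0x07,0x11,0x01] = 46 67 23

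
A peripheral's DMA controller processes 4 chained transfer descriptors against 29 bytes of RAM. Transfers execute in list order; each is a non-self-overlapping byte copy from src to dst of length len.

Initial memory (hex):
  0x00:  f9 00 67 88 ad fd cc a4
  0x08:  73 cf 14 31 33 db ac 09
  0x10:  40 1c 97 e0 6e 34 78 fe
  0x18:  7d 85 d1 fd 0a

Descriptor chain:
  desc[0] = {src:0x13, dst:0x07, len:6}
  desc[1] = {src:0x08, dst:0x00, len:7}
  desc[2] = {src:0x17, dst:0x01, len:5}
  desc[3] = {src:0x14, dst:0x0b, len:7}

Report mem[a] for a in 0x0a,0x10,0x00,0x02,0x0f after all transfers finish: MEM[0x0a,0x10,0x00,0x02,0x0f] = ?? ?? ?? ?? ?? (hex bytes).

MEM[0x0a,0x10,0x00,0x02,0x0f] = 78 85 6e 7d 7d

  after D0: wrote 6B at 0x07 = e06e3478fe7d
  after D1: wrote 7B at 0x00 = 6e3478fe7ddbac
  after D2: wrote 5B at 0x01 = fe7d85d1fd
  after D3: wrote 7B at 0x0b = 6e3478fe7d85d1
query mem[0x0a]=0x78, mem[0x10]=0x85, mem[0x00]=0x6e, mem[0x02]=0x7d, mem[0x0f]=0x7d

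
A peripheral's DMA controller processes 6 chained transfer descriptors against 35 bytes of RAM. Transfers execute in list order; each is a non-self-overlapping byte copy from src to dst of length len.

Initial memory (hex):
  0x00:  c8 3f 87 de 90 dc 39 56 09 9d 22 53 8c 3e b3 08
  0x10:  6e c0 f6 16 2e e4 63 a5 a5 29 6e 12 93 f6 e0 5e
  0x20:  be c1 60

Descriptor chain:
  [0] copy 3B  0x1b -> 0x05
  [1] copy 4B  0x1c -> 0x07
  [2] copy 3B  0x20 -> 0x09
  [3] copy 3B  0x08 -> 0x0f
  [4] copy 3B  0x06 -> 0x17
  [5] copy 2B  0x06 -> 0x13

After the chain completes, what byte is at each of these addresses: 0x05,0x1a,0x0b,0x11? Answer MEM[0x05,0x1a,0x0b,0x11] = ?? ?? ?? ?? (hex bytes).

[0] 0x1b->0x05 len=3 : 12 93 f6
[1] 0x1c->0x07 len=4 : 93 f6 e0 5e
[2] 0x20->0x09 len=3 : be c1 60
[3] 0x08->0x0f len=3 : f6 be c1
[4] 0x06->0x17 len=3 : 93 93 f6
[5] 0x06->0x13 len=2 : 93 93
query mem[0x05]=0x12, mem[0x1a]=0x6e, mem[0x0b]=0x60, mem[0x11]=0xc1

MEM[0x05,0x1a,0x0b,0x11] = 12 6e 60 c1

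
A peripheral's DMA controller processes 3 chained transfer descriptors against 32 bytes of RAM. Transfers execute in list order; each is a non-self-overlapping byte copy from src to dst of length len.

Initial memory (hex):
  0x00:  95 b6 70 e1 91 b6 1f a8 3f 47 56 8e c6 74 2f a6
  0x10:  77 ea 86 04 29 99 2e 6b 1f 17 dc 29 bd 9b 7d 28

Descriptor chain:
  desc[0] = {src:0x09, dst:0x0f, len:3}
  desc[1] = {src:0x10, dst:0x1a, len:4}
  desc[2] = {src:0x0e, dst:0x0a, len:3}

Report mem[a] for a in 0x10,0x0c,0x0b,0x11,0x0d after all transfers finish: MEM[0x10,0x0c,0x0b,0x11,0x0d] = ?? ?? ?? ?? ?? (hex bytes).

D0: mem[0x0f..0x11] <- [47 56 8e]
D1: mem[0x1a..0x1d] <- [56 8e 86 04]
D2: mem[0x0a..0x0c] <- [2f 47 56]
query mem[0x10]=0x56, mem[0x0c]=0x56, mem[0x0b]=0x47, mem[0x11]=0x8e, mem[0x0d]=0x74

MEM[0x10,0x0c,0x0b,0x11,0x0d] = 56 56 47 8e 74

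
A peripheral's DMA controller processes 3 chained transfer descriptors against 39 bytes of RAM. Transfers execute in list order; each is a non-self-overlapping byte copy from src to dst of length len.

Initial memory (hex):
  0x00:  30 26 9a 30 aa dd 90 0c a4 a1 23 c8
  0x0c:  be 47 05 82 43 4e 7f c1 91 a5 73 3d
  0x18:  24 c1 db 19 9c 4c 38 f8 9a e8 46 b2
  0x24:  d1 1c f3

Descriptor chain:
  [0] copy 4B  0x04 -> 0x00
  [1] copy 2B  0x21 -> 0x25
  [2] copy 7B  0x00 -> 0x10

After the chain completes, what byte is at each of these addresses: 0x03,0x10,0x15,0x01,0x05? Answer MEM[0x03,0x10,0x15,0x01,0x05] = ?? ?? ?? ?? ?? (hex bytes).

MEM[0x03,0x10,0x15,0x01,0x05] = 0c aa dd dd dd

D0: mem[0x00..0x03] <- [aa dd 90 0c]
D1: mem[0x25..0x26] <- [e8 46]
D2: mem[0x10..0x16] <- [aa dd 90 0c aa dd 90]
query mem[0x03]=0x0c, mem[0x10]=0xaa, mem[0x15]=0xdd, mem[0x01]=0xdd, mem[0x05]=0xdd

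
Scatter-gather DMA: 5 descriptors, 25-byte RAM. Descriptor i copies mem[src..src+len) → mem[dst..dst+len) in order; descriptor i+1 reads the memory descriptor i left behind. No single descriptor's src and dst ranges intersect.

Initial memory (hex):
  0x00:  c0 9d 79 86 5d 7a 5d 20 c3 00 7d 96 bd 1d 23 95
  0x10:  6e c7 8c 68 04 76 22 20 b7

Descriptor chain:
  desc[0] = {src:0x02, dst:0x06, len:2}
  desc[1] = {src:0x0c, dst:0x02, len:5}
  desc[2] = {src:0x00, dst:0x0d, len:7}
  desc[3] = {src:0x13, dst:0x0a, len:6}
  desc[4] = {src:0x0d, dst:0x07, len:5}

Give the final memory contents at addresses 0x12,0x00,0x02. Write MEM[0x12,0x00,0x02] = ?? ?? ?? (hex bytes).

D0: mem[0x06..0x07] <- [79 86]
D1: mem[0x02..0x06] <- [bd 1d 23 95 6e]
D2: mem[0x0d..0x13] <- [c0 9d bd 1d 23 95 6e]
D3: mem[0x0a..0x0f] <- [6e 04 76 22 20 b7]
D4: mem[0x07..0x0b] <- [22 20 b7 1d 23]
query mem[0x12]=0x95, mem[0x00]=0xc0, mem[0x02]=0xbd

MEM[0x12,0x00,0x02] = 95 c0 bd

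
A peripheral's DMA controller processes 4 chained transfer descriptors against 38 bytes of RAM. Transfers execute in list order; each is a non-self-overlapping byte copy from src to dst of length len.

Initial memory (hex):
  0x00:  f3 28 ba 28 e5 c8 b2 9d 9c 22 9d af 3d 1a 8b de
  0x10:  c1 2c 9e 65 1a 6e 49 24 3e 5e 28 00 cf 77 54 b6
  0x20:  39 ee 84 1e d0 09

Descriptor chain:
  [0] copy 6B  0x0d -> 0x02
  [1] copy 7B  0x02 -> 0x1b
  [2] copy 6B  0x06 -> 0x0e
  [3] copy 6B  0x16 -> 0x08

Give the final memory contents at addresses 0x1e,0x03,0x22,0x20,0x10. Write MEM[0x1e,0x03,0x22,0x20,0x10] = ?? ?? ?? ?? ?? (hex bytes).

MEM[0x1e,0x03,0x22,0x20,0x10] = c1 8b 84 9e 9c

D0: mem[0x02..0x07] <- [1a 8b de c1 2c 9e]
D1: mem[0x1b..0x21] <- [1a 8b de c1 2c 9e 9c]
D2: mem[0x0e..0x13] <- [2c 9e 9c 22 9d af]
D3: mem[0x08..0x0d] <- [49 24 3e 5e 28 1a]
query mem[0x1e]=0xc1, mem[0x03]=0x8b, mem[0x22]=0x84, mem[0x20]=0x9e, mem[0x10]=0x9c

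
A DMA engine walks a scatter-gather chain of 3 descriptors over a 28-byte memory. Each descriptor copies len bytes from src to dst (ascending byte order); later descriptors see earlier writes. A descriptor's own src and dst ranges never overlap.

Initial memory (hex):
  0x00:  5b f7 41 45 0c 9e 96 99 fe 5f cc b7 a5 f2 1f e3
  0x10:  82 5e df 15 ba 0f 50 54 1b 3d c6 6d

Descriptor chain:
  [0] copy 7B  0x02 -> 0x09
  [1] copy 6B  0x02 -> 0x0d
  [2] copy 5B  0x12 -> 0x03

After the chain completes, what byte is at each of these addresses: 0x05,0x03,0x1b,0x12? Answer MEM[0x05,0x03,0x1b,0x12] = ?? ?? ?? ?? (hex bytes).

  after D0: wrote 7B at 0x09 = 41450c9e9699fe
  after D1: wrote 6B at 0x0d = 41450c9e9699
  after D2: wrote 5B at 0x03 = 9915ba0f50
query mem[0x05]=0xba, mem[0x03]=0x99, mem[0x1b]=0x6d, mem[0x12]=0x99

MEM[0x05,0x03,0x1b,0x12] = ba 99 6d 99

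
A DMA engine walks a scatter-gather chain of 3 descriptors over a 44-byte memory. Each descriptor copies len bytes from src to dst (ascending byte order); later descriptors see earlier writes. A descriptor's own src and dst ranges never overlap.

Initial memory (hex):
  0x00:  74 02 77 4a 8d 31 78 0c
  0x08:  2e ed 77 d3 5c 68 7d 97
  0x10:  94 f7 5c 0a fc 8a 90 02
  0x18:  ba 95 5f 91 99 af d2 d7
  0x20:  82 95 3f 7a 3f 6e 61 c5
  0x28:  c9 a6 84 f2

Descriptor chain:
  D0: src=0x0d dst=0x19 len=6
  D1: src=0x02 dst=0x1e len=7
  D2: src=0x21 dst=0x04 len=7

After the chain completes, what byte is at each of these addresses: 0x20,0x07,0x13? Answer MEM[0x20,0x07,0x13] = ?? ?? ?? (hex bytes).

MEM[0x20,0x07,0x13] = 8d 2e 0a

#0 dst[0x19+6] := {0x68,0x7d,0x97,0x94,0xf7,0x5c}
#1 dst[0x1e+7] := {0x77,0x4a,0x8d,0x31,0x78,0x0c,0x2e}
#2 dst[0x04+7] := {0x31,0x78,0x0c,0x2e,0x6e,0x61,0xc5}
query mem[0x20]=0x8d, mem[0x07]=0x2e, mem[0x13]=0x0a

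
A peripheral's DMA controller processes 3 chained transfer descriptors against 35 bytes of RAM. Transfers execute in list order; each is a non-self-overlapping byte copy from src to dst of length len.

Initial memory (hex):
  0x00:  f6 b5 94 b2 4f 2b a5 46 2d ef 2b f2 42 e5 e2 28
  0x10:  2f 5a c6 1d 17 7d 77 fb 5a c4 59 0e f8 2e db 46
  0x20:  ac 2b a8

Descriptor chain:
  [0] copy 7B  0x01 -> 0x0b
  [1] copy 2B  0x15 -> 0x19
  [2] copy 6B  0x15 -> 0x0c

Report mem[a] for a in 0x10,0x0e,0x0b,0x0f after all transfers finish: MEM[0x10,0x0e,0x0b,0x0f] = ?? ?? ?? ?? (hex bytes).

[0] 0x01->0x0b len=7 : b5 94 b2 4f 2b a5 46
[1] 0x15->0x19 len=2 : 7d 77
[2] 0x15->0x0c len=6 : 7d 77 fb 5a 7d 77
query mem[0x10]=0x7d, mem[0x0e]=0xfb, mem[0x0b]=0xb5, mem[0x0f]=0x5a

MEM[0x10,0x0e,0x0b,0x0f] = 7d fb b5 5a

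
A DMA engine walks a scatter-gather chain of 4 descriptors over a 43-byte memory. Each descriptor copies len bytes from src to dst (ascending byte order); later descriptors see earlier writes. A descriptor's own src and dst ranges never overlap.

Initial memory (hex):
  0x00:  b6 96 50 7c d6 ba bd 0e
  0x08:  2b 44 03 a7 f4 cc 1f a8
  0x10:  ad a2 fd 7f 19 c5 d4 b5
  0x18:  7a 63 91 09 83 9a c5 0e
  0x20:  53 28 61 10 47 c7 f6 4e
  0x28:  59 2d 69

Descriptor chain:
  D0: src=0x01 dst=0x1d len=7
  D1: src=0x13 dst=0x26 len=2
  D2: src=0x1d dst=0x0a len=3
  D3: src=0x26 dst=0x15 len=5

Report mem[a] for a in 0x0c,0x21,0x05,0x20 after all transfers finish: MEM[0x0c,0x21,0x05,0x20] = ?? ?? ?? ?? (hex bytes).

#0 dst[0x1d+7] := {0x96,0x50,0x7c,0xd6,0xba,0xbd,0x0e}
#1 dst[0x26+2] := {0x7f,0x19}
#2 dst[0x0a+3] := {0x96,0x50,0x7c}
#3 dst[0x15+5] := {0x7f,0x19,0x59,0x2d,0x69}
query mem[0x0c]=0x7c, mem[0x21]=0xba, mem[0x05]=0xba, mem[0x20]=0xd6

MEM[0x0c,0x21,0x05,0x20] = 7c ba ba d6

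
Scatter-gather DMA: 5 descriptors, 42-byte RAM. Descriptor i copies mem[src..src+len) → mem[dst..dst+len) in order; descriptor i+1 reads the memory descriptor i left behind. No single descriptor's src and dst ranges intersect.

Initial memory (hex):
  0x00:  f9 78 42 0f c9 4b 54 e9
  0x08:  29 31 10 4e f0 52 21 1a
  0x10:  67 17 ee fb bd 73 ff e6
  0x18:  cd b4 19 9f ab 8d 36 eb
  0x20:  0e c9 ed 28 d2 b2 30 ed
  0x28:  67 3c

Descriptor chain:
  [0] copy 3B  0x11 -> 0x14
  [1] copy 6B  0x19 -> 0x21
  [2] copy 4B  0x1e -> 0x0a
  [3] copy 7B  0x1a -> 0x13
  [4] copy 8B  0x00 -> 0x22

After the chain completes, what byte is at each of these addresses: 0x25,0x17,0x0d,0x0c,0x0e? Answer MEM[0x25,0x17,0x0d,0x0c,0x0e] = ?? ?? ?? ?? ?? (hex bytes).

D0: mem[0x14..0x16] <- [17 ee fb]
D1: mem[0x21..0x26] <- [b4 19 9f ab 8d 36]
D2: mem[0x0a..0x0d] <- [36 eb 0e b4]
D3: mem[0x13..0x19] <- [19 9f ab 8d 36 eb 0e]
D4: mem[0x22..0x29] <- [f9 78 42 0f c9 4b 54 e9]
query mem[0x25]=0x0f, mem[0x17]=0x36, mem[0x0d]=0xb4, mem[0x0c]=0x0e, mem[0x0e]=0x21

MEM[0x25,0x17,0x0d,0x0c,0x0e] = 0f 36 b4 0e 21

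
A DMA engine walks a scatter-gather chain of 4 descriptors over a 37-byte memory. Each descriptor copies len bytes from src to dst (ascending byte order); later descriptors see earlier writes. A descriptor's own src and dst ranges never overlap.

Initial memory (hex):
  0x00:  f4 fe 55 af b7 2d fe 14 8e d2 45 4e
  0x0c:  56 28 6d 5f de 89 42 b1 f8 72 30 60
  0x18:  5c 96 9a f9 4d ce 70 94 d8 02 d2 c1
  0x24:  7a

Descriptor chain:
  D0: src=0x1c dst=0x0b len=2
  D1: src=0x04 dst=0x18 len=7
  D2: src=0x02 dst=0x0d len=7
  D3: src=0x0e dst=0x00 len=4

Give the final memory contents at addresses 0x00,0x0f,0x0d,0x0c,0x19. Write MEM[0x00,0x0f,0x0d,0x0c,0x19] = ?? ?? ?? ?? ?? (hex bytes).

MEM[0x00,0x0f,0x0d,0x0c,0x19] = af b7 55 ce 2d

[0] 0x1c->0x0b len=2 : 4d ce
[1] 0x04->0x18 len=7 : b7 2d fe 14 8e d2 45
[2] 0x02->0x0d len=7 : 55 af b7 2d fe 14 8e
[3] 0x0e->0x00 len=4 : af b7 2d fe
query mem[0x00]=0xaf, mem[0x0f]=0xb7, mem[0x0d]=0x55, mem[0x0c]=0xce, mem[0x19]=0x2d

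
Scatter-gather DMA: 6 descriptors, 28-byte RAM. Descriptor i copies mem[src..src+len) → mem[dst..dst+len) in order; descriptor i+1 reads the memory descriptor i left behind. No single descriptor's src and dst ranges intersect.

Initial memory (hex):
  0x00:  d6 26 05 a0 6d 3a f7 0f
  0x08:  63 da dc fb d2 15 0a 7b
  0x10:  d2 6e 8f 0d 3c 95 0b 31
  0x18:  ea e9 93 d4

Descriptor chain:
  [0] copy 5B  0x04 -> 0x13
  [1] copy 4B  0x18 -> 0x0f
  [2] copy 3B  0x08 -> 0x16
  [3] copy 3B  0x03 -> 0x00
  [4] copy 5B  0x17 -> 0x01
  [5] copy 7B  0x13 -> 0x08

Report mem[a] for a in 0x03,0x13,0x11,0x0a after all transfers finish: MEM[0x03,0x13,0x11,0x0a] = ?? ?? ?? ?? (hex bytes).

MEM[0x03,0x13,0x11,0x0a] = e9 6d 93 f7

[0] 0x04->0x13 len=5 : 6d 3a f7 0f 63
[1] 0x18->0x0f len=4 : ea e9 93 d4
[2] 0x08->0x16 len=3 : 63 da dc
[3] 0x03->0x00 len=3 : a0 6d 3a
[4] 0x17->0x01 len=5 : da dc e9 93 d4
[5] 0x13->0x08 len=7 : 6d 3a f7 63 da dc e9
query mem[0x03]=0xe9, mem[0x13]=0x6d, mem[0x11]=0x93, mem[0x0a]=0xf7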